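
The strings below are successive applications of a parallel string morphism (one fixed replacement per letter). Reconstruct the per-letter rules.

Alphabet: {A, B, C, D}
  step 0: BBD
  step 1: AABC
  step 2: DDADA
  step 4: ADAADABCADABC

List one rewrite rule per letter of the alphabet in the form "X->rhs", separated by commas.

A->D, B->A, C->DA, D->BC

  step 1 ⇒ step 2: AABC ⇒ D·D·A·DA
    A ↦ D
    B ↦ A
    C ↦ DA
  step 0 ⇒ step 1: BBD ⇒ A·A·BC
    D ↦ BC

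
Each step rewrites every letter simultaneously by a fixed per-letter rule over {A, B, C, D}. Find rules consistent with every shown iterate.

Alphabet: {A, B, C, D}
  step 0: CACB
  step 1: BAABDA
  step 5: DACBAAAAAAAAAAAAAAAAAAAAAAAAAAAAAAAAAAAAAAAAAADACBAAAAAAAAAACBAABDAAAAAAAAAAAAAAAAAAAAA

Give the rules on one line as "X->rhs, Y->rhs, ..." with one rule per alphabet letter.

A->AA, B->DA, C->B, D->CB

  step 0 ⇒ step 1: CACB ⇒ B·AA·B·DA
    A ↦ AA
    B ↦ DA
    C ↦ B
    D ↦ CB  (constrained at step 1)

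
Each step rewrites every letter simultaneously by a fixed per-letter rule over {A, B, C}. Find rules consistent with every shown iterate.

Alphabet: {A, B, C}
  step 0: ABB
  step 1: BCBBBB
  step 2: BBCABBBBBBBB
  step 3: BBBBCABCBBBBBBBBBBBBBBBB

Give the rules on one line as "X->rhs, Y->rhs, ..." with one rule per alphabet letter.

  step 2 ⇒ step 3: BBCABBBBBBBB ⇒ BB·BB·CA·BC·BB·BB·BB·BB·BB·BB·BB·BB
    A ↦ BC
    B ↦ BB
    C ↦ CA

A->BC, B->BB, C->CA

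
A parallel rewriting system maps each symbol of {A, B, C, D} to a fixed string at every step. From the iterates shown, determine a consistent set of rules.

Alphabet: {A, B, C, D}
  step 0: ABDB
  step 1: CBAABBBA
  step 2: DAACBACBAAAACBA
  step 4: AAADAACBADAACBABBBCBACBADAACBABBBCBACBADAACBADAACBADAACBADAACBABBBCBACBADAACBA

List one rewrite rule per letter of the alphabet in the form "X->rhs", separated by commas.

A->CBA, B->A, C->DA, D->BBB

  step 1 ⇒ step 2: CBAABBBA ⇒ DA·A·CBA·CBA·A·A·A·CBA
    A ↦ CBA
    B ↦ A
    C ↦ DA
  step 0 ⇒ step 1: ABDB ⇒ CBA·A·BBB·A
    D ↦ BBB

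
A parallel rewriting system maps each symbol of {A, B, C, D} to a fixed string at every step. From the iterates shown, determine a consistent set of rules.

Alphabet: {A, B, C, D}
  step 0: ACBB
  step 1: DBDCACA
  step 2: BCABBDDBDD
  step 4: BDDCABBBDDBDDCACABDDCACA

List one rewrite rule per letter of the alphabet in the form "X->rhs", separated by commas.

A->D, B->CA, C->BD, D->B

  step 1 ⇒ step 2: DBDCACA ⇒ B·CA·B·BD·D·BD·D
    A ↦ D
    B ↦ CA
    C ↦ BD
    D ↦ B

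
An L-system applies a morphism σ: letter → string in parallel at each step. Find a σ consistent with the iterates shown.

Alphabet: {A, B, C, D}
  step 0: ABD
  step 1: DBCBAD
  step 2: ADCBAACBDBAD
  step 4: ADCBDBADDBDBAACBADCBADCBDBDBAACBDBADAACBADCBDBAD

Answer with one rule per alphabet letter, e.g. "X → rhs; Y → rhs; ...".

A->DB, B->CB, C->AA, D->AD

  step 1 ⇒ step 2: DBCBAD ⇒ AD·CB·AA·CB·DB·AD
    A ↦ DB
    B ↦ CB
    C ↦ AA
    D ↦ AD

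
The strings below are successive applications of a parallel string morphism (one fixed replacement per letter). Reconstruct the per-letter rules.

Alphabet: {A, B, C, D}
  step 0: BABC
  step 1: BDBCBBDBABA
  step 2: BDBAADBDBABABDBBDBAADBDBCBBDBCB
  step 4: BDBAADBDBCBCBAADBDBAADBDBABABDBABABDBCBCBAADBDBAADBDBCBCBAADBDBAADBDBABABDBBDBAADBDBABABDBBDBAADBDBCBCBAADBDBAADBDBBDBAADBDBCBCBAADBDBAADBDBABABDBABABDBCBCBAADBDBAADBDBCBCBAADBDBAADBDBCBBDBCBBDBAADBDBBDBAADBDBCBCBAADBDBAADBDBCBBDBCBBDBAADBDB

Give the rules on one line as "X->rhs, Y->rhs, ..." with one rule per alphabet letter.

  step 1 ⇒ step 2: BDBCBBDBABA ⇒ BDB·AAD·BDB·ABA·BDB·BDB·AAD·BDB·CB·BDB·CB
    A ↦ CB
    B ↦ BDB
    C ↦ ABA
    D ↦ AAD

A->CB, B->BDB, C->ABA, D->AAD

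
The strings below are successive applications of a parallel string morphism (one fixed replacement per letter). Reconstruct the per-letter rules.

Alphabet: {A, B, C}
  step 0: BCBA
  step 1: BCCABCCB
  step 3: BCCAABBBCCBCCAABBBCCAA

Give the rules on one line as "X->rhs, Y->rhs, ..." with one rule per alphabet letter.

  step 0 ⇒ step 1: BCBA ⇒ BCC·A·BCC·B
    A ↦ B
    B ↦ BCC
    C ↦ A

A->B, B->BCC, C->A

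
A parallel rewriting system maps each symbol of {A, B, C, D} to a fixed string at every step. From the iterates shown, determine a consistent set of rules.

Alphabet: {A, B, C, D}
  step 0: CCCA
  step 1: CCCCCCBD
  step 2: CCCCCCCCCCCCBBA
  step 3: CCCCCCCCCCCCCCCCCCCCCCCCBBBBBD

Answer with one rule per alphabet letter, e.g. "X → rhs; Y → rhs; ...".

A->BD, B->BB, C->CC, D->A

  step 2 ⇒ step 3: CCCCCCCCCCCCBBA ⇒ CC·CC·CC·CC·CC·CC·CC·CC·CC·CC·CC·CC·BB·BB·BD
    A ↦ BD
    B ↦ BB
    C ↦ CC
  step 1 ⇒ step 2: CCCCCCBD ⇒ CC·CC·CC·CC·CC·CC·BB·A
    D ↦ A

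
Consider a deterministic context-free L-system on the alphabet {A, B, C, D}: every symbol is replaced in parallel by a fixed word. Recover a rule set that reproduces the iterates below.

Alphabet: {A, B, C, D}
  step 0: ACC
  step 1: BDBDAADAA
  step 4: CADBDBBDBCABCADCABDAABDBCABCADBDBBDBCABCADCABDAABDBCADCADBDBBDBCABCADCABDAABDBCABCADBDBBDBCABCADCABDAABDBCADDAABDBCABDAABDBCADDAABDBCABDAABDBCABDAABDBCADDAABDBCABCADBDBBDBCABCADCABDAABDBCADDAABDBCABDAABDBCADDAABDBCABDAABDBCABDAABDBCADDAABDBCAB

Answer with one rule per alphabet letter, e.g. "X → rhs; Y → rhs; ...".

A->BDB, B->CAB, C->DAA, D->CAD

  step 0 ⇒ step 1: ACC ⇒ BDB·DAA·DAA
    A ↦ BDB
    C ↦ DAA
    B ↦ CAB  (constrained at step 1)
    D ↦ CAD  (constrained at step 1)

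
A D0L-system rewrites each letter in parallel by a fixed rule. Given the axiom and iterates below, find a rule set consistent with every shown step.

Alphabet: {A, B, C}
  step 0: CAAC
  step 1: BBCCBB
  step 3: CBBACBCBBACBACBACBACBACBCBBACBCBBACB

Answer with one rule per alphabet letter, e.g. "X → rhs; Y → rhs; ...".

A->C, B->ACB, C->BB

  step 0 ⇒ step 1: CAAC ⇒ BB·C·C·BB
    A ↦ C
    C ↦ BB
    B ↦ ACB  (constrained at step 1)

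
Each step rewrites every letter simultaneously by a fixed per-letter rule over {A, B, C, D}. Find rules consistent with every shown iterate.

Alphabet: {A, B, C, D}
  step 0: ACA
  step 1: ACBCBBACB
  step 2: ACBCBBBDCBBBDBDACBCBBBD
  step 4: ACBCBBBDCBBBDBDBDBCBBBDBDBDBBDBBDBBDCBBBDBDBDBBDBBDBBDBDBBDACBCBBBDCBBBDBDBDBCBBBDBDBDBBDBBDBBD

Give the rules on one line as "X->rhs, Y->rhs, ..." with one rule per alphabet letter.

  step 1 ⇒ step 2: ACBCBBACB ⇒ ACB·CBB·BD·CBB·BD·BD·ACB·CBB·BD
    A ↦ ACB
    B ↦ BD
    C ↦ CBB
    D ↦ B  (constrained at step 2)

A->ACB, B->BD, C->CBB, D->B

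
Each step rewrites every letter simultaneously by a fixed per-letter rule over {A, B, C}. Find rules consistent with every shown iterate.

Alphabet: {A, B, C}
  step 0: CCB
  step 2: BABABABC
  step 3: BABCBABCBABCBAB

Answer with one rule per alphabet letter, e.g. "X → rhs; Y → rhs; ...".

  step 2 ⇒ step 3: BABABABC ⇒ BA·BC·BA·BC·BA·BC·BA·B
    A ↦ BC
    B ↦ BA
    C ↦ B

A->BC, B->BA, C->B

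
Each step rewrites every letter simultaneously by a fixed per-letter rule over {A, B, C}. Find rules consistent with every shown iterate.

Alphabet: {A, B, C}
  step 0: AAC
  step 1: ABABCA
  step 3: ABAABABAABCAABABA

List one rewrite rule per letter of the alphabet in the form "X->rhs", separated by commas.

A->AB, B->A, C->CA

  step 0 ⇒ step 1: AAC ⇒ AB·AB·CA
    A ↦ AB
    C ↦ CA
    B ↦ A  (constrained at step 1)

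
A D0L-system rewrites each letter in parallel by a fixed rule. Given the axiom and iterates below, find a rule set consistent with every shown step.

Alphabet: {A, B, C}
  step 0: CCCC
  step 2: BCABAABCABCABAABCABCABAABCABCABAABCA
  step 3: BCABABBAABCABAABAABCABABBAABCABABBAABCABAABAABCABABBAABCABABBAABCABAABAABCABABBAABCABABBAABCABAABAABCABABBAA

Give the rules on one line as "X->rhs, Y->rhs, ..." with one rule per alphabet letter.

A->BAA, B->BCA, C->BAB

  step 2 ⇒ step 3: BCABAABCABCABAABCABCABAABCABCABAABCA ⇒ BCA·BAB·BAA·BCA·BAA·BAA·BCA·BAB·BAA·BCA·BAB·BAA·BCA·BAA·BAA·BCA·BAB·BAA·BCA·BAB·BAA·BCA·BAA·BAA·BCA·BAB·BAA·BCA·BAB·BAA·BCA·BAA·BAA·BCA·BAB·BAA
    A ↦ BAA
    B ↦ BCA
    C ↦ BAB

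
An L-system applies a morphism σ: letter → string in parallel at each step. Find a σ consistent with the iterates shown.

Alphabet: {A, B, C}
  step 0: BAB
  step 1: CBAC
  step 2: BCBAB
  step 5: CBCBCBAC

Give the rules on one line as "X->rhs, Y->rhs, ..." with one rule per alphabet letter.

  step 1 ⇒ step 2: CBAC ⇒ B·C·BA·B
    A ↦ BA
    B ↦ C
    C ↦ B

A->BA, B->C, C->B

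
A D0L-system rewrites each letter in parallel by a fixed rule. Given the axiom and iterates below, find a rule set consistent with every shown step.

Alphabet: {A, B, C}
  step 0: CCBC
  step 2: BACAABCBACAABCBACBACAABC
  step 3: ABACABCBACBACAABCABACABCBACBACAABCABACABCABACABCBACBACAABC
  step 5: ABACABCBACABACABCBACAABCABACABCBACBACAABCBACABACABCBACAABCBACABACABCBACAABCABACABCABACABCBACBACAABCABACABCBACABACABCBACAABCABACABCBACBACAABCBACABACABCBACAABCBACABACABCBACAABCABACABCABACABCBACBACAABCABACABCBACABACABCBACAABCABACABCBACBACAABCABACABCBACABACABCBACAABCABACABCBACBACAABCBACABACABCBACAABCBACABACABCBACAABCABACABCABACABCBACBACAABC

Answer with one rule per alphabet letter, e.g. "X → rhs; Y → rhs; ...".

A->BAC, B->A, C->ABC

  step 2 ⇒ step 3: BACAABCBACAABCBACBACAABC ⇒ A·BAC·ABC·BAC·BAC·A·ABC·A·BAC·ABC·BAC·BAC·A·ABC·A·BAC·ABC·A·BAC·ABC·BAC·BAC·A·ABC
    A ↦ BAC
    B ↦ A
    C ↦ ABC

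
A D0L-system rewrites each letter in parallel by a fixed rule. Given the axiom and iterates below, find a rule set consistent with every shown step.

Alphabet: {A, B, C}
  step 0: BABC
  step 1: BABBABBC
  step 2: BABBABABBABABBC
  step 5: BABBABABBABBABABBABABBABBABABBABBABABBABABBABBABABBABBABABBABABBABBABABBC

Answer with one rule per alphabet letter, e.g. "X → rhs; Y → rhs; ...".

  step 1 ⇒ step 2: BABBABBC ⇒ BA·B·BA·BA·B·BA·BA·BBC
    A ↦ B
    B ↦ BA
    C ↦ BBC

A->B, B->BA, C->BBC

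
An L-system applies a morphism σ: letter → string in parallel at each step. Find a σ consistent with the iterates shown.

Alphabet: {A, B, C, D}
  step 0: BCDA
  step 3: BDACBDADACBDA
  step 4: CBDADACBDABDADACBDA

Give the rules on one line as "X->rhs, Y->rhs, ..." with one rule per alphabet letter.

A->DA, B->C, C->DA, D->B

  step 3 ⇒ step 4: BDACBDADACBDA ⇒ C·B·DA·DA·C·B·DA·B·DA·DA·C·B·DA
    A ↦ DA
    B ↦ C
    C ↦ DA
    D ↦ B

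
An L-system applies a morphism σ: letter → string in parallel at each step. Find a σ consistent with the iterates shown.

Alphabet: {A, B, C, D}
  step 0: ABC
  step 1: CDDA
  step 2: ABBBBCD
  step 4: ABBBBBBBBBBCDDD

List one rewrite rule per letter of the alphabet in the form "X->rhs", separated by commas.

A->CD, B->D, C->A, D->BB

  step 1 ⇒ step 2: CDDA ⇒ A·BB·BB·CD
    A ↦ CD
    C ↦ A
    D ↦ BB
  step 0 ⇒ step 1: ABC ⇒ CD·D·A
    B ↦ D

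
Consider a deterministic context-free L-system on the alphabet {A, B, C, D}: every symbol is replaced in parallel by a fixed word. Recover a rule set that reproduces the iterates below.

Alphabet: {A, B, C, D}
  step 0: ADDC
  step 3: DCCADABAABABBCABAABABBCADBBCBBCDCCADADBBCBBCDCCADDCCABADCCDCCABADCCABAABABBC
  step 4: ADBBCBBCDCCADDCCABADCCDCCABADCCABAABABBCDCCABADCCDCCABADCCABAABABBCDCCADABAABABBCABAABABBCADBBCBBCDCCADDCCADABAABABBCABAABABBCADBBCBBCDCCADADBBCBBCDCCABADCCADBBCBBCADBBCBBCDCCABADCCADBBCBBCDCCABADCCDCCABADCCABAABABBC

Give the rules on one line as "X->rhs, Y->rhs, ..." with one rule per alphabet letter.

A->DCC, B->ABA, C->BBC, D->AD

  step 3 ⇒ step 4: DCCADABAABABBCABAABABBCADBBCBBCDCCADADBBCBBCDCCADDCCABADCCDCCABADCCABAABABBC ⇒ AD·BBC·BBC·DCC·AD·DCC·ABA·DCC·DCC·ABA·DCC·ABA·ABA·BBC·DCC·ABA·DCC·DCC·ABA·DCC·ABA·ABA·BBC·DCC·AD·ABA·ABA·BBC·ABA·ABA·BBC·AD·BBC·BBC·DCC·AD·DCC·AD·ABA·ABA·BBC·ABA·ABA·BBC·AD·BBC·BBC·DCC·AD·AD·BBC·BBC·DCC·ABA·DCC·AD·BBC·BBC·AD·BBC·BBC·DCC·ABA·DCC·AD·BBC·BBC·DCC·ABA·DCC·DCC·ABA·DCC·ABA·ABA·BBC
    A ↦ DCC
    B ↦ ABA
    C ↦ BBC
    D ↦ AD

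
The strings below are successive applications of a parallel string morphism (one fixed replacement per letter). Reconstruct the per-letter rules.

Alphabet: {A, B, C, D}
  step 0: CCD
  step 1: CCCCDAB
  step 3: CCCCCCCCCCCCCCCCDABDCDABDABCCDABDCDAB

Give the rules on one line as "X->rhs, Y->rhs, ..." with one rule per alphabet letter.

A->DCD, B->AB, C->CC, D->DAB

  step 0 ⇒ step 1: CCD ⇒ CC·CC·DAB
    C ↦ CC
    D ↦ DAB
    A ↦ DCD  (constrained at step 1)
    B ↦ AB  (constrained at step 1)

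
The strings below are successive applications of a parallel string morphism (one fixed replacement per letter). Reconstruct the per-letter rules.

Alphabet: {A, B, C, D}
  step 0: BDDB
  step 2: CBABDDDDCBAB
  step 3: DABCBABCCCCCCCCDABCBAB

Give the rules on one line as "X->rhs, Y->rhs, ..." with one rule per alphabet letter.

A->CB, B->AB, C->D, D->CC

  step 2 ⇒ step 3: CBABDDDDCBAB ⇒ D·AB·CB·AB·CC·CC·CC·CC·D·AB·CB·AB
    A ↦ CB
    B ↦ AB
    C ↦ D
    D ↦ CC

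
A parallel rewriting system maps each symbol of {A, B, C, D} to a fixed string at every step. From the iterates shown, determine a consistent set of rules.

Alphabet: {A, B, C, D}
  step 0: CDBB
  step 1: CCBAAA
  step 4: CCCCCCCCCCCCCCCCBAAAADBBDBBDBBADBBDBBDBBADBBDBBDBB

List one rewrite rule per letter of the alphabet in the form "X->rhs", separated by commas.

A->DBB, B->A, C->CC, D->BA

  step 0 ⇒ step 1: CDBB ⇒ CC·BA·A·A
    B ↦ A
    C ↦ CC
    D ↦ BA
    A ↦ DBB  (constrained at step 1)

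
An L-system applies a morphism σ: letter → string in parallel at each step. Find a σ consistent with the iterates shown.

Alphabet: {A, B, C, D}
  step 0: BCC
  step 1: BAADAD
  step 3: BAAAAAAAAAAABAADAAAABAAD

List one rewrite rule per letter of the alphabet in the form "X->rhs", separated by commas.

A->AA, B->BA, C->AD, D->BC

  step 0 ⇒ step 1: BCC ⇒ BA·AD·AD
    B ↦ BA
    C ↦ AD
    A ↦ AA  (constrained at step 1)
    D ↦ BC  (constrained at step 1)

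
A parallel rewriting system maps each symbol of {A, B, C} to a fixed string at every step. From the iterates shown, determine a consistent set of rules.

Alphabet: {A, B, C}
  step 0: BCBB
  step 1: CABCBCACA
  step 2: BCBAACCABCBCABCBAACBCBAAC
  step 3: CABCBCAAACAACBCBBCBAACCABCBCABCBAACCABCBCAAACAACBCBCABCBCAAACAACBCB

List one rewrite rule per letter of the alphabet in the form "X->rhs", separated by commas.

A->AAC, B->CA, C->BCB

  step 2 ⇒ step 3: BCBAACCABCBCABCBAACBCBAAC ⇒ CA·BCB·CA·AAC·AAC·BCB·BCB·AAC·CA·BCB·CA·BCB·AAC·CA·BCB·CA·AAC·AAC·BCB·CA·BCB·CA·AAC·AAC·BCB
    A ↦ AAC
    B ↦ CA
    C ↦ BCB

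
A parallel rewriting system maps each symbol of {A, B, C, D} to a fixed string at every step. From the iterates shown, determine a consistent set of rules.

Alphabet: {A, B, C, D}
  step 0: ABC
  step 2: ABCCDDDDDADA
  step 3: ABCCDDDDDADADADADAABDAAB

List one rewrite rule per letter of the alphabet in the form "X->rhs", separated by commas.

A->AB, B->CC, C->DD, D->DA

  step 2 ⇒ step 3: ABCCDDDDDADA ⇒ AB·CC·DD·DD·DA·DA·DA·DA·DA·AB·DA·AB
    A ↦ AB
    B ↦ CC
    C ↦ DD
    D ↦ DA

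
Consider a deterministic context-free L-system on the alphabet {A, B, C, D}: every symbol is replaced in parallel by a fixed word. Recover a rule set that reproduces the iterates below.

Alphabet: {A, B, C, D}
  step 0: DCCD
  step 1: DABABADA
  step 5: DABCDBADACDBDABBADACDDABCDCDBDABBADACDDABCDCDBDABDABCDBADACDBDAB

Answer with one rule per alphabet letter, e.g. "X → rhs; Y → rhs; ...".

A->B, B->CD, C->BA, D->DA

  step 0 ⇒ step 1: DCCD ⇒ DA·BA·BA·DA
    C ↦ BA
    D ↦ DA
    A ↦ B  (constrained at step 1)
    B ↦ CD  (constrained at step 1)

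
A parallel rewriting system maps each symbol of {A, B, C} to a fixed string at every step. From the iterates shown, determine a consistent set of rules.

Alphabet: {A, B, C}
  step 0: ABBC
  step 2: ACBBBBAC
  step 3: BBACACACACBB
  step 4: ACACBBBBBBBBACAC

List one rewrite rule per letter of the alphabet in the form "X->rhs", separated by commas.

  step 3 ⇒ step 4: BBACACACACBB ⇒ AC·AC·B·B·B·B·B·B·B·B·AC·AC
    A ↦ B
    B ↦ AC
    C ↦ B

A->B, B->AC, C->B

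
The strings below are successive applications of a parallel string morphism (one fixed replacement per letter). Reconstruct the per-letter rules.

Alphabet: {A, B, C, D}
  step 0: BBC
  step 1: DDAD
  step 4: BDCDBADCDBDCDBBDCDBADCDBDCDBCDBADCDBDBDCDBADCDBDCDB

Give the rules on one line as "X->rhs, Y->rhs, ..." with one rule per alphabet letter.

  step 0 ⇒ step 1: BBC ⇒ D·D·AD
    B ↦ D
    C ↦ AD
    A ↦ BD  (constrained at step 1)
    D ↦ CDB  (constrained at step 1)

A->BD, B->D, C->AD, D->CDB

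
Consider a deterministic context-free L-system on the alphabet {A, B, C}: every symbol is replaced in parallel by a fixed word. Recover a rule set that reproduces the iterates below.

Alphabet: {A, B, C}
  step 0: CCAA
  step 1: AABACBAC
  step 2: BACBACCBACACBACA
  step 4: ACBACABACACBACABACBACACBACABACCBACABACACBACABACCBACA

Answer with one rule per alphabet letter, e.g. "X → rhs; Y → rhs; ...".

  step 1 ⇒ step 2: AABACBAC ⇒ BAC·BAC·C·BAC·A·C·BAC·A
    A ↦ BAC
    B ↦ C
    C ↦ A

A->BAC, B->C, C->A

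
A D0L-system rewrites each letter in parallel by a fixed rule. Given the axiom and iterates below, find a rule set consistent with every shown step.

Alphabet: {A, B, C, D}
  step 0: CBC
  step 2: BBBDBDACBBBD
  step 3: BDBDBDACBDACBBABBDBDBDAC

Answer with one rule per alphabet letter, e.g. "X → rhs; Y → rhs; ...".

  step 2 ⇒ step 3: BBBDBDACBBBD ⇒ BD·BD·BD·AC·BD·AC·BB·AB·BD·BD·BD·AC
    A ↦ BB
    B ↦ BD
    C ↦ AB
    D ↦ AC

A->BB, B->BD, C->AB, D->AC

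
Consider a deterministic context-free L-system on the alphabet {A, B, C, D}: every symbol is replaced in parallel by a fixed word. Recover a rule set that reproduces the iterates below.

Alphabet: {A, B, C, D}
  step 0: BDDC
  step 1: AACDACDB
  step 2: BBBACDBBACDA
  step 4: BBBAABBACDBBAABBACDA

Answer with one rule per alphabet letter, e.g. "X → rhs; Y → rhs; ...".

  step 1 ⇒ step 2: AACDACDB ⇒ B·B·B·ACD·B·B·ACD·A
    A ↦ B
    B ↦ A
    C ↦ B
    D ↦ ACD

A->B, B->A, C->B, D->ACD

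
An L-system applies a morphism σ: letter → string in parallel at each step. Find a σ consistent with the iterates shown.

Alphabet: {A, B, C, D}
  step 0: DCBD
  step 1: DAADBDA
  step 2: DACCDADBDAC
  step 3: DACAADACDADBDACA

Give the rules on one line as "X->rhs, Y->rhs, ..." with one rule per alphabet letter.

A->C, B->DB, C->A, D->DA

  step 2 ⇒ step 3: DACCDADBDAC ⇒ DA·C·A·A·DA·C·DA·DB·DA·C·A
    A ↦ C
    B ↦ DB
    C ↦ A
    D ↦ DA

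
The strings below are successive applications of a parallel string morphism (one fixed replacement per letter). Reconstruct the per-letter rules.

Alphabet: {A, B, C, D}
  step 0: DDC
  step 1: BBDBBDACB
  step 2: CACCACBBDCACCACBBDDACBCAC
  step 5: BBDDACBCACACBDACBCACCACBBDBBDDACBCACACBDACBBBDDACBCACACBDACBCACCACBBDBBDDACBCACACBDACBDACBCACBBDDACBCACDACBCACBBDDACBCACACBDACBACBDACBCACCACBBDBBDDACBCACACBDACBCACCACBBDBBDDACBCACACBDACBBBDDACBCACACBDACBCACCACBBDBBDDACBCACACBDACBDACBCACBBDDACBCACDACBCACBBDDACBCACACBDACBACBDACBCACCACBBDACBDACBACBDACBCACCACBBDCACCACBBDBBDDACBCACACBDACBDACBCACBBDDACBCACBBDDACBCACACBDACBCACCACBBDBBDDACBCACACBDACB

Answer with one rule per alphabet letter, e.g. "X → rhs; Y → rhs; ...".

  step 1 ⇒ step 2: BBDBBDACB ⇒ CAC·CAC·BBD·CAC·CAC·BBD·D·ACB·CAC
    A ↦ D
    B ↦ CAC
    C ↦ ACB
    D ↦ BBD

A->D, B->CAC, C->ACB, D->BBD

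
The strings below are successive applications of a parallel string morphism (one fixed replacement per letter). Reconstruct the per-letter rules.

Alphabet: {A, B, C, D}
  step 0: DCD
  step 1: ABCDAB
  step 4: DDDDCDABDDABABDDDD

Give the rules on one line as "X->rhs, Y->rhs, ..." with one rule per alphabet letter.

  step 0 ⇒ step 1: DCD ⇒ AB·CD·AB
    C ↦ CD
    D ↦ AB
    A ↦ D  (constrained at step 1)
    B ↦ D  (constrained at step 1)

A->D, B->D, C->CD, D->AB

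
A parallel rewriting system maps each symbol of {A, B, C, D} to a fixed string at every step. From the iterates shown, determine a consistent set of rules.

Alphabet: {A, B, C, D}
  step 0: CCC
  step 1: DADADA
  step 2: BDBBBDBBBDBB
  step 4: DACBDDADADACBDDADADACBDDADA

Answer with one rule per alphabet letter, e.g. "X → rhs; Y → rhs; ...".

A->BB, B->C, C->DA, D->BD

  step 1 ⇒ step 2: DADADA ⇒ BD·BB·BD·BB·BD·BB
    A ↦ BB
    D ↦ BD
    B ↦ C  (constrained at step 2)
  step 0 ⇒ step 1: CCC ⇒ DA·DA·DA
    C ↦ DA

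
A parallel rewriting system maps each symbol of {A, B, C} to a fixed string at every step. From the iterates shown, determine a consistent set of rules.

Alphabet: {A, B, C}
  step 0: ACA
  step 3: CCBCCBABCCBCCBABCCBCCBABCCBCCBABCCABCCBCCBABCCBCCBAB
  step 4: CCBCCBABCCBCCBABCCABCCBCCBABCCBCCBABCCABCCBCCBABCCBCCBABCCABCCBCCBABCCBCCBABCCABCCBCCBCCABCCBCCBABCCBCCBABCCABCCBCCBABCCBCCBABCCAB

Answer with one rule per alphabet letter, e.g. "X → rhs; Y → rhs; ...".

  step 3 ⇒ step 4: CCBCCBABCCBCCBABCCBCCBABCCBCCBABCCABCCBCCBABCCBCCBAB ⇒ CCB·CCB·AB·CCB·CCB·AB·CC·AB·CCB·CCB·AB·CCB·CCB·AB·CC·AB·CCB·CCB·AB·CCB·CCB·AB·CC·AB·CCB·CCB·AB·CCB·CCB·AB·CC·AB·CCB·CCB·CC·AB·CCB·CCB·AB·CCB·CCB·AB·CC·AB·CCB·CCB·AB·CCB·CCB·AB·CC·AB
    A ↦ CC
    B ↦ AB
    C ↦ CCB

A->CC, B->AB, C->CCB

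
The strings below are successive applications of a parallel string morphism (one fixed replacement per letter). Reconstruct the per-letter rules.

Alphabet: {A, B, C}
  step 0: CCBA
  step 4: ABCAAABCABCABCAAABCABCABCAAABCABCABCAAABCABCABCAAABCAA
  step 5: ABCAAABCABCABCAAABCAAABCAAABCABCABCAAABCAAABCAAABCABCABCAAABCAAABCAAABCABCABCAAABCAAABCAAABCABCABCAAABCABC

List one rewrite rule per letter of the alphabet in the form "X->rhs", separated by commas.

A->ABC, B->A, C->A

  step 4 ⇒ step 5: ABCAAABCABCABCAAABCABCABCAAABCABCABCAAABCABCABCAAABCAA ⇒ ABC·A·A·ABC·ABC·ABC·A·A·ABC·A·A·ABC·A·A·ABC·ABC·ABC·A·A·ABC·A·A·ABC·A·A·ABC·ABC·ABC·A·A·ABC·A·A·ABC·A·A·ABC·ABC·ABC·A·A·ABC·A·A·ABC·A·A·ABC·ABC·ABC·A·A·ABC·ABC
    A ↦ ABC
    B ↦ A
    C ↦ A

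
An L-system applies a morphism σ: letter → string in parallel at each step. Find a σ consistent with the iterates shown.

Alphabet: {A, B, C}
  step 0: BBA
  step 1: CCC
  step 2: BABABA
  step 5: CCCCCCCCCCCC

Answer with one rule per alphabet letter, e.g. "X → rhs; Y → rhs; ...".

  step 1 ⇒ step 2: CCC ⇒ BA·BA·BA
    C ↦ BA
  step 0 ⇒ step 1: BBA ⇒ C·C·C
    A ↦ C
  step 0 ⇒ step 1: BBA ⇒ C·C·C
    B ↦ C

A->C, B->C, C->BA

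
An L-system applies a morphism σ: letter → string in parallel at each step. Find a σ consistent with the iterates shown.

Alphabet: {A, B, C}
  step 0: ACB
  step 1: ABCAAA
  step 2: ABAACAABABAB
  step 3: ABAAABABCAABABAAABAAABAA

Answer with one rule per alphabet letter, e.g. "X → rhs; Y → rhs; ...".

A->AB, B->AA, C->CA

  step 2 ⇒ step 3: ABAACAABABAB ⇒ AB·AA·AB·AB·CA·AB·AB·AA·AB·AA·AB·AA
    A ↦ AB
    B ↦ AA
    C ↦ CA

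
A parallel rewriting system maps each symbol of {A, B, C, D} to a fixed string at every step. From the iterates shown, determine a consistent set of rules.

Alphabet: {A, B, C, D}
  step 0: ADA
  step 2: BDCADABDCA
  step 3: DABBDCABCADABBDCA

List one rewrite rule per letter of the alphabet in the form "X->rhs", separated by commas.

  step 2 ⇒ step 3: BDCADABDCA ⇒ DA·B·BD·CA·B·CA·DA·B·BD·CA
    A ↦ CA
    B ↦ DA
    C ↦ BD
    D ↦ B

A->CA, B->DA, C->BD, D->B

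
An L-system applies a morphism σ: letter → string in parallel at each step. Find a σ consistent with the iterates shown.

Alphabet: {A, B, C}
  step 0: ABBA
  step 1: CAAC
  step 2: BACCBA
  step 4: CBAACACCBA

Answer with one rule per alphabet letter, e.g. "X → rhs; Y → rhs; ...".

  step 1 ⇒ step 2: CAAC ⇒ BA·C·C·BA
    A ↦ C
    C ↦ BA
  step 0 ⇒ step 1: ABBA ⇒ C·A·A·C
    B ↦ A

A->C, B->A, C->BA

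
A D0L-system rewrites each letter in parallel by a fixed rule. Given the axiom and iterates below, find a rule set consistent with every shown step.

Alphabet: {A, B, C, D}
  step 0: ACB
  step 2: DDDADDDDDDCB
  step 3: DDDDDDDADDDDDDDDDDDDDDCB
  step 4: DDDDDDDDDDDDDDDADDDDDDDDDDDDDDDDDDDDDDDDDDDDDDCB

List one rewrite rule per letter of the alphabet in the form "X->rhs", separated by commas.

  step 3 ⇒ step 4: DDDDDDDADDDDDDDDDDDDDDCB ⇒ DD·DD·DD·DD·DD·DD·DD·DA·DD·DD·DD·DD·DD·DD·DD·DD·DD·DD·DD·DD·DD·DD·DD·CB
    A ↦ DA
    B ↦ CB
    C ↦ DD
    D ↦ DD

A->DA, B->CB, C->DD, D->DD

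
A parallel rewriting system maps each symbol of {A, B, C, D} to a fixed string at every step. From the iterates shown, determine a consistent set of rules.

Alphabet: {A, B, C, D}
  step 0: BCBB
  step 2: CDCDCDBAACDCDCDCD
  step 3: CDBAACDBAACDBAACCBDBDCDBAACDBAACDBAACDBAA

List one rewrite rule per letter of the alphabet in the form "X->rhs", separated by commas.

A->BD, B->CC, C->CD, D->BAA

  step 2 ⇒ step 3: CDCDCDBAACDCDCDCD ⇒ CD·BAA·CD·BAA·CD·BAA·CC·BD·BD·CD·BAA·CD·BAA·CD·BAA·CD·BAA
    A ↦ BD
    B ↦ CC
    C ↦ CD
    D ↦ BAA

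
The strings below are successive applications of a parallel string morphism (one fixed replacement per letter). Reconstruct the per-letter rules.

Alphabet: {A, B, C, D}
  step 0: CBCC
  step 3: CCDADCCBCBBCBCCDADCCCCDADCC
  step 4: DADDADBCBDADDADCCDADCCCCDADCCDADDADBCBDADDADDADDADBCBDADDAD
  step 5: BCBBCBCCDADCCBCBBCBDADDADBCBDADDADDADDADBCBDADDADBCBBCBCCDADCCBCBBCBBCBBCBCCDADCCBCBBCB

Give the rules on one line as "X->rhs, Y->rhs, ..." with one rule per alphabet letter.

  step 4 ⇒ step 5: DADDADBCBDADDADCCDADCCCCDADCCDADDADBCBDADDADDADDADBCBDADDAD ⇒ B·C·B·B·C·B·CC·DAD·CC·B·C·B·B·C·B·DAD·DAD·B·C·B·DAD·DAD·DAD·DAD·B·C·B·DAD·DAD·B·C·B·B·C·B·CC·DAD·CC·B·C·B·B·C·B·B·C·B·B·C·B·CC·DAD·CC·B·C·B·B·C·B
    A ↦ C
    B ↦ CC
    C ↦ DAD
    D ↦ B

A->C, B->CC, C->DAD, D->B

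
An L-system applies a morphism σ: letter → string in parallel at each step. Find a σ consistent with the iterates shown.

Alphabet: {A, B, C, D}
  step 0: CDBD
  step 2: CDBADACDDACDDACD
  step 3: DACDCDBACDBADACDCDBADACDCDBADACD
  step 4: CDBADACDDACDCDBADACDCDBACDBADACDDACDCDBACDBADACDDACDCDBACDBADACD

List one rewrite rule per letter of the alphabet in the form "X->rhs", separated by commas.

A->BA, B->CD, C->DA, D->CD

  step 3 ⇒ step 4: DACDCDBACDBADACDCDBADACDCDBADACD ⇒ CD·BA·DA·CD·DA·CD·CD·BA·DA·CD·CD·BA·CD·BA·DA·CD·DA·CD·CD·BA·CD·BA·DA·CD·DA·CD·CD·BA·CD·BA·DA·CD
    A ↦ BA
    B ↦ CD
    C ↦ DA
    D ↦ CD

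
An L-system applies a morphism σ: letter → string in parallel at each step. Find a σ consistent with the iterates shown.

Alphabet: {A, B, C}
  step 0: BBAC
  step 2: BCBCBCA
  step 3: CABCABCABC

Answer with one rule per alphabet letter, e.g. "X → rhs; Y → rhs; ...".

A->C, B->CA, C->B

  step 2 ⇒ step 3: BCBCBCA ⇒ CA·B·CA·B·CA·B·C
    A ↦ C
    B ↦ CA
    C ↦ B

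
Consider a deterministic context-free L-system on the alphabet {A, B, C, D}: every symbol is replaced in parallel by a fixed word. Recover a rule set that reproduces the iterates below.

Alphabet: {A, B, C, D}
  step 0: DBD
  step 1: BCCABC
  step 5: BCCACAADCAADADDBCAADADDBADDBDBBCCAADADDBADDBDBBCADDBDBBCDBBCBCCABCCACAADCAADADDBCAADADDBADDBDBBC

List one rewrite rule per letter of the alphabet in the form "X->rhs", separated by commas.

A->DB, B->CA, C->AD, D->BC

  step 0 ⇒ step 1: DBD ⇒ BC·CA·BC
    B ↦ CA
    D ↦ BC
    A ↦ DB  (constrained at step 1)
    C ↦ AD  (constrained at step 1)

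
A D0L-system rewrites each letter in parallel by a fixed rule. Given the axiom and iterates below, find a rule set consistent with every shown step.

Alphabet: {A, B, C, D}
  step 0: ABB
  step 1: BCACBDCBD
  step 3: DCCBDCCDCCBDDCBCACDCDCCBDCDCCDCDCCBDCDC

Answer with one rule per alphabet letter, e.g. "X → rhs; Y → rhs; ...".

A->BCA, B->CBD, C->DC, D->C

  step 0 ⇒ step 1: ABB ⇒ BCA·CBD·CBD
    A ↦ BCA
    B ↦ CBD
    C ↦ DC  (constrained at step 1)
    D ↦ C  (constrained at step 1)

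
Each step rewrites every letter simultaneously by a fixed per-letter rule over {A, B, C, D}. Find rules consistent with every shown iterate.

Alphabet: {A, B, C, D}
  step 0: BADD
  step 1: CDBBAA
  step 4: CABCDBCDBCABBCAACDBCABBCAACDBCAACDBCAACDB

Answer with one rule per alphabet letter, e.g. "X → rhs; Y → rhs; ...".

  step 0 ⇒ step 1: BADD ⇒ CDB·B·A·A
    A ↦ B
    B ↦ CDB
    D ↦ A
    C ↦ CA  (constrained at step 1)

A->B, B->CDB, C->CA, D->A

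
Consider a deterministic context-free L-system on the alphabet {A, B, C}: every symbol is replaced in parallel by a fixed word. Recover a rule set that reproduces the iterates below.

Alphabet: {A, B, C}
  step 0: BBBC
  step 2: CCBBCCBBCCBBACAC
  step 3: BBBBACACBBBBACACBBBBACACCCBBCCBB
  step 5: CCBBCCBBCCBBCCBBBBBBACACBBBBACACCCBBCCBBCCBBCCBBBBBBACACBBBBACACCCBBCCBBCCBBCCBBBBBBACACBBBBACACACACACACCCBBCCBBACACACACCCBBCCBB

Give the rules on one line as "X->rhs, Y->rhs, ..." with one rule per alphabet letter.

A->CC, B->AC, C->BB

  step 2 ⇒ step 3: CCBBCCBBCCBBACAC ⇒ BB·BB·AC·AC·BB·BB·AC·AC·BB·BB·AC·AC·CC·BB·CC·BB
    A ↦ CC
    B ↦ AC
    C ↦ BB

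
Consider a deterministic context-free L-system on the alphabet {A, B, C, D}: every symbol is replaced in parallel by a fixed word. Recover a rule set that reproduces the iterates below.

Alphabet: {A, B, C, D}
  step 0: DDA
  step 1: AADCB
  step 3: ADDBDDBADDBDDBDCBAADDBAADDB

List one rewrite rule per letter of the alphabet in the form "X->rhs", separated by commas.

  step 0 ⇒ step 1: DDA ⇒ A·A·DCB
    A ↦ DCB
    D ↦ A
    B ↦ DDB  (constrained at step 1)
    C ↦ DDB  (constrained at step 1)

A->DCB, B->DDB, C->DDB, D->A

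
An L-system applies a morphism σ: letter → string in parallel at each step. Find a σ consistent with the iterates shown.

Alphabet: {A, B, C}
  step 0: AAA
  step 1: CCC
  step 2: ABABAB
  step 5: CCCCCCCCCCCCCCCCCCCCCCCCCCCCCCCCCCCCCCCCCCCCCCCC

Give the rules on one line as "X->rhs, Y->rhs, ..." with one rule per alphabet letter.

  step 1 ⇒ step 2: CCC ⇒ AB·AB·AB
    C ↦ AB
  step 0 ⇒ step 1: AAA ⇒ C·C·C
    A ↦ C
    B ↦ CCC  (constrained at step 2)

A->C, B->CCC, C->AB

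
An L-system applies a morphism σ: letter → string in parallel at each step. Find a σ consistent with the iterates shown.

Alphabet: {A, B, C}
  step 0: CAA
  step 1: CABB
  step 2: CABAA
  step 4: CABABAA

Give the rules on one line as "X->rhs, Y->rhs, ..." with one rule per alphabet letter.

A->B, B->A, C->CA

  step 1 ⇒ step 2: CABB ⇒ CA·B·A·A
    A ↦ B
    B ↦ A
    C ↦ CA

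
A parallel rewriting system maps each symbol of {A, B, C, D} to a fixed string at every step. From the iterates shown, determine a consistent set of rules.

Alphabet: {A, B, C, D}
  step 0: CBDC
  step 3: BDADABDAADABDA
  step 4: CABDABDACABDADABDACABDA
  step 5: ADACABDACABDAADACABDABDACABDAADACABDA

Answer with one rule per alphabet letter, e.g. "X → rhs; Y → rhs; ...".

  step 4 ⇒ step 5: CABDABDACABDADABDACABDA ⇒ A·DA·CA·B·DA·CA·B·DA·A·DA·CA·B·DA·B·DA·CA·B·DA·A·DA·CA·B·DA
    A ↦ DA
    B ↦ CA
    C ↦ A
    D ↦ B

A->DA, B->CA, C->A, D->B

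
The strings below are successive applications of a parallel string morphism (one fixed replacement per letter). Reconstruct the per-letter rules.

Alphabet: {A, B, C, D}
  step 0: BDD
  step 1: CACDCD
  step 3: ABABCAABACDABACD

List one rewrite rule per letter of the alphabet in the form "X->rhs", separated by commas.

  step 0 ⇒ step 1: BDD ⇒ CA·CD·CD
    B ↦ CA
    D ↦ CD
    A ↦ AB  (constrained at step 1)
    C ↦ A  (constrained at step 1)

A->AB, B->CA, C->A, D->CD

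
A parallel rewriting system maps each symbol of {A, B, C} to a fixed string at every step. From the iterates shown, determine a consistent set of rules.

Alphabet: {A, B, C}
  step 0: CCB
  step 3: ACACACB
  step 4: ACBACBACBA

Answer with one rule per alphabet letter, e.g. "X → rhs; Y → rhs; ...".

A->AC, B->A, C->B

  step 3 ⇒ step 4: ACACACB ⇒ AC·B·AC·B·AC·B·A
    A ↦ AC
    B ↦ A
    C ↦ B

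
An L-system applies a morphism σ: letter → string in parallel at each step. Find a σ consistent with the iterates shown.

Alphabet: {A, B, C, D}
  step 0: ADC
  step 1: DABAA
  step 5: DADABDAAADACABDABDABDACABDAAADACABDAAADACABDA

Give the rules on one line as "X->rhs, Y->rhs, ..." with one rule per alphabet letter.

A->DA, B->CA, C->AA, D->B

  step 0 ⇒ step 1: ADC ⇒ DA·B·AA
    A ↦ DA
    C ↦ AA
    D ↦ B
    B ↦ CA  (constrained at step 1)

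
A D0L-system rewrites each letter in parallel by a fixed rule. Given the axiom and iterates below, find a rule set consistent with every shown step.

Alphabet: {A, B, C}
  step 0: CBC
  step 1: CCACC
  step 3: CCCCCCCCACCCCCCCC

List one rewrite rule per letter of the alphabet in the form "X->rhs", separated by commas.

A->B, B->A, C->CC

  step 0 ⇒ step 1: CBC ⇒ CC·A·CC
    B ↦ A
    C ↦ CC
    A ↦ B  (constrained at step 1)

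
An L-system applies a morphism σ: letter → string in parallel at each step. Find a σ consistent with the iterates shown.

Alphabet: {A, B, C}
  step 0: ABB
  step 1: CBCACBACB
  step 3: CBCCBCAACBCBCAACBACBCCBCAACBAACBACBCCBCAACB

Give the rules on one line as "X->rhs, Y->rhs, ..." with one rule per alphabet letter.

A->CBC, B->ACB, C->A

  step 0 ⇒ step 1: ABB ⇒ CBC·ACB·ACB
    A ↦ CBC
    B ↦ ACB
    C ↦ A  (constrained at step 1)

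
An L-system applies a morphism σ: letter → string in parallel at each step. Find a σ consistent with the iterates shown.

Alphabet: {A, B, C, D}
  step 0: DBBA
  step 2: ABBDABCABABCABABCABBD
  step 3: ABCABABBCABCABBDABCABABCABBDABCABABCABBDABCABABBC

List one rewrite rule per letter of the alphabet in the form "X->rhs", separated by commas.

  step 2 ⇒ step 3: ABBDABCABABCABABCABBD ⇒ ABC·AB·AB·BC·ABC·AB·BD·ABC·AB·ABC·AB·BD·ABC·AB·ABC·AB·BD·ABC·AB·AB·BC
    A ↦ ABC
    B ↦ AB
    C ↦ BD
    D ↦ BC

A->ABC, B->AB, C->BD, D->BC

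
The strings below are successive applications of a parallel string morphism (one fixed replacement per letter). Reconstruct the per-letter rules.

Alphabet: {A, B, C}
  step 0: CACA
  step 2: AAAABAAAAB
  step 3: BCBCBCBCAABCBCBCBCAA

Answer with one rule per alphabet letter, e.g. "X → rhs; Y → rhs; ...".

  step 2 ⇒ step 3: AAAABAAAAB ⇒ BC·BC·BC·BC·AA·BC·BC·BC·BC·AA
    A ↦ BC
    B ↦ AA
    C ↦ B  (constrained at step 0)

A->BC, B->AA, C->B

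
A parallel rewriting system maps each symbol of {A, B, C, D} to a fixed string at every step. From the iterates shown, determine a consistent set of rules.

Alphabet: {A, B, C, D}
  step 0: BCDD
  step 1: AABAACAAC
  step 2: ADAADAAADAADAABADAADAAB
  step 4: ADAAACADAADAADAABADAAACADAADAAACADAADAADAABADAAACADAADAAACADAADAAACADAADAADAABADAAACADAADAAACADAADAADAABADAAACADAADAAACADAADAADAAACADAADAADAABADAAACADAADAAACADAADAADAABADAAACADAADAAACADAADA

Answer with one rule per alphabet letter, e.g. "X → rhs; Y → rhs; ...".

  step 1 ⇒ step 2: AABAACAAC ⇒ ADA·ADA·A·ADA·ADA·AB·ADA·ADA·AB
    A ↦ ADA
    B ↦ A
    C ↦ AB
  step 0 ⇒ step 1: BCDD ⇒ A·AB·AAC·AAC
    D ↦ AAC

A->ADA, B->A, C->AB, D->AAC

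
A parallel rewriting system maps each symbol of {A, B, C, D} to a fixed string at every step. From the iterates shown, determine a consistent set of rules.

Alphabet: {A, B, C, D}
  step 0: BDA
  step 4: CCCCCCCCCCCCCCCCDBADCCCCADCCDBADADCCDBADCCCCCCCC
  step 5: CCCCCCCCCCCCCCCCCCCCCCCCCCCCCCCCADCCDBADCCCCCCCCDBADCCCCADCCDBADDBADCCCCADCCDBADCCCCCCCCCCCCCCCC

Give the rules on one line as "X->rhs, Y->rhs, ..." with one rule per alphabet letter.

A->DB, B->CC, C->CC, D->AD

  step 4 ⇒ step 5: CCCCCCCCCCCCCCCCDBADCCCCADCCDBADADCCDBADCCCCCCCC ⇒ CC·CC·CC·CC·CC·CC·CC·CC·CC·CC·CC·CC·CC·CC·CC·CC·AD·CC·DB·AD·CC·CC·CC·CC·DB·AD·CC·CC·AD·CC·DB·AD·DB·AD·CC·CC·AD·CC·DB·AD·CC·CC·CC·CC·CC·CC·CC·CC
    A ↦ DB
    B ↦ CC
    C ↦ CC
    D ↦ AD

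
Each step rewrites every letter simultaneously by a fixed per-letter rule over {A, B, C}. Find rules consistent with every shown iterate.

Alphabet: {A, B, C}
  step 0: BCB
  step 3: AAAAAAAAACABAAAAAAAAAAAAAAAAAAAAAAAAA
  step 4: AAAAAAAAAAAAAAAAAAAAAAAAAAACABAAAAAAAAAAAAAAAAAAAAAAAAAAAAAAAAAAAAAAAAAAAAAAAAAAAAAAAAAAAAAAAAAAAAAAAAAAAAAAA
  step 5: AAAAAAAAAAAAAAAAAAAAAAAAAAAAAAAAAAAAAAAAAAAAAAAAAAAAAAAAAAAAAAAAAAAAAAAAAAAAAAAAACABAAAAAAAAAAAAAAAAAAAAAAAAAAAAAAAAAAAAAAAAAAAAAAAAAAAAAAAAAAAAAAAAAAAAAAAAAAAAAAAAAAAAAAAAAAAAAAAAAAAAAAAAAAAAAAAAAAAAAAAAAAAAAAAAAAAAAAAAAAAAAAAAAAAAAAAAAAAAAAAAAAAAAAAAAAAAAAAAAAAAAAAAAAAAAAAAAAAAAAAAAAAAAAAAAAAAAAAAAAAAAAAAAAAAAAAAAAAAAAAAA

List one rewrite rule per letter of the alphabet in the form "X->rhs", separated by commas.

  step 4 ⇒ step 5: AAAAAAAAAAAAAAAAAAAAAAAAAAACABAAAAAAAAAAAAAAAAAAAAAAAAAAAAAAAAAAAAAAAAAAAAAAAAAAAAAAAAAAAAAAAAAAAAAAAAAAAAAAA ⇒ AAA·AAA·AAA·AAA·AAA·AAA·AAA·AAA·AAA·AAA·AAA·AAA·AAA·AAA·AAA·AAA·AAA·AAA·AAA·AAA·AAA·AAA·AAA·AAA·AAA·AAA·AAA·CAB·AAA·A·AAA·AAA·AAA·AAA·AAA·AAA·AAA·AAA·AAA·AAA·AAA·AAA·AAA·AAA·AAA·AAA·AAA·AAA·AAA·AAA·AAA·AAA·AAA·AAA·AAA·AAA·AAA·AAA·AAA·AAA·AAA·AAA·AAA·AAA·AAA·AAA·AAA·AAA·AAA·AAA·AAA·AAA·AAA·AAA·AAA·AAA·AAA·AAA·AAA·AAA·AAA·AAA·AAA·AAA·AAA·AAA·AAA·AAA·AAA·AAA·AAA·AAA·AAA·AAA·AAA·AAA·AAA·AAA·AAA·AAA·AAA·AAA·AAA·AAA·AAA·AAA·AAA·AAA·AAA
    A ↦ AAA
    B ↦ A
    C ↦ CAB

A->AAA, B->A, C->CAB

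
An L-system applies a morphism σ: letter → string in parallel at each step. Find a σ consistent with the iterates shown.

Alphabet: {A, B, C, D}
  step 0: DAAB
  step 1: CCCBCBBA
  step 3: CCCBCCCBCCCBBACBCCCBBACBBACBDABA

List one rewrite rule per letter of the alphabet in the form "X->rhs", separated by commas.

  step 0 ⇒ step 1: DAAB ⇒ CC·CB·CB·BA
    A ↦ CB
    B ↦ BA
    D ↦ CC
    C ↦ DA  (constrained at step 1)

A->CB, B->BA, C->DA, D->CC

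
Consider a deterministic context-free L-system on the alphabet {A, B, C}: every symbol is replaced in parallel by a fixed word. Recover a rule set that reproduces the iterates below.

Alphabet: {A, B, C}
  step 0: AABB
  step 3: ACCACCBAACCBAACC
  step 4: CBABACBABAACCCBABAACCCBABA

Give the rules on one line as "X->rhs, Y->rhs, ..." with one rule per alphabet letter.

  step 3 ⇒ step 4: ACCACCBAACCBAACC ⇒ C·BA·BA·C·BA·BA·AC·C·C·BA·BA·AC·C·C·BA·BA
    A ↦ C
    B ↦ AC
    C ↦ BA

A->C, B->AC, C->BA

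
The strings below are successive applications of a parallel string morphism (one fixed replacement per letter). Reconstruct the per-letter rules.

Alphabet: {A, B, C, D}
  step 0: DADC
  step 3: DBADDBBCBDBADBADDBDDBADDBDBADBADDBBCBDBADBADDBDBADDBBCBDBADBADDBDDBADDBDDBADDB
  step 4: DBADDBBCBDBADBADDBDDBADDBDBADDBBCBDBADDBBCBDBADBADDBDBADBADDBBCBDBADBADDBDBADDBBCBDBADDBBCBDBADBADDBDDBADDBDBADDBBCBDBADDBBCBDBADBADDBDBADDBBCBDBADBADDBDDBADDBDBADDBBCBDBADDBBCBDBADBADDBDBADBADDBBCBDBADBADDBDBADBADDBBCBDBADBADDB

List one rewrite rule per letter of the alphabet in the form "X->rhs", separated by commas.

A->BCB, B->DDB, C->A, D->DBA

  step 3 ⇒ step 4: DBADDBBCBDBADBADDBDDBADDBDBADBADDBBCBDBADBADDBDBADDBBCBDBADBADDBDDBADDBDDBADDB ⇒ DBA·DDB·BCB·DBA·DBA·DDB·DDB·A·DDB·DBA·DDB·BCB·DBA·DDB·BCB·DBA·DBA·DDB·DBA·DBA·DDB·BCB·DBA·DBA·DDB·DBA·DDB·BCB·DBA·DDB·BCB·DBA·DBA·DDB·DDB·A·DDB·DBA·DDB·BCB·DBA·DDB·BCB·DBA·DBA·DDB·DBA·DDB·BCB·DBA·DBA·DDB·DDB·A·DDB·DBA·DDB·BCB·DBA·DDB·BCB·DBA·DBA·DDB·DBA·DBA·DDB·BCB·DBA·DBA·DDB·DBA·DBA·DDB·BCB·DBA·DBA·DDB
    A ↦ BCB
    B ↦ DDB
    C ↦ A
    D ↦ DBA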